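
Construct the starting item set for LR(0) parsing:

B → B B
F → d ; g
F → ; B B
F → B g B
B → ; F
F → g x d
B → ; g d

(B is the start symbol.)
First, augment the grammar with B' → B
I₀ = CLOSURE({ [B' → . B] }):
  [B' → . B] has the dot before B: add [B → . B B], [B → . ; F], [B → . ; g d]
No further items can be added.

I₀ = { [B → . ; F], [B → . ; g d], [B → . B B], [B' → . B] }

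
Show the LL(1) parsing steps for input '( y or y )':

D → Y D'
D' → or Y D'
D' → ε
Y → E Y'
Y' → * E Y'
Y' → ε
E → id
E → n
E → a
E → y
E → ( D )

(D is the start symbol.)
LL(1) parsing maintains a stack (initially the start symbol over $) and the input. At each step: if the stack top is a terminal, match it against the current input token; if it is a non-terminal N, replace it with the RHS of M[N, lookahead] (the unique production whose predict set contains the lookahead).

Stack is shown with the top on the left.

Stack              Input         Action
---------------------------------------
D $                ( y or y ) $  output D → Y D'
Y D' $             ( y or y ) $  output Y → E Y'
E Y' D' $          ( y or y ) $  output E → ( D )
( D ) Y' D' $      ( y or y ) $  match '('
D ) Y' D' $        y or y ) $    output D → Y D'
Y D' ) Y' D' $     y or y ) $    output Y → E Y'
E Y' D' ) Y' D' $  y or y ) $    output E → y
y Y' D' ) Y' D' $  y or y ) $    match 'y'
Y' D' ) Y' D' $    or y ) $      output Y' → ε
D' ) Y' D' $       or y ) $      output D' → or Y D'
or Y D' ) Y' D' $  or y ) $      match 'or'
Y D' ) Y' D' $     y ) $         output Y → E Y'
E Y' D' ) Y' D' $  y ) $         output E → y
y Y' D' ) Y' D' $  y ) $         match 'y'
Y' D' ) Y' D' $    ) $           output Y' → ε
D' ) Y' D' $       ) $           output D' → ε
) Y' D' $          ) $           match ')'
Y' D' $            $             output Y' → ε
D' $               $             output D' → ε
$                  $             accept

The string is accepted.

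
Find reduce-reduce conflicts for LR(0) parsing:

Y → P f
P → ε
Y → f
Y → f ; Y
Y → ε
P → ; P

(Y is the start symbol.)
A reduce-reduce conflict occurs when an LR(0) state has two complete items [A → α .] and [B → β .] — both call for a reduction, and with no lookahead the parser cannot choose between them.

Augment with Y' → Y and build the canonical LR(0) collection (I0 = CLOSURE({[Y' → . Y]}), then GOTO on every symbol after a dot until no new states appear). It has 9 states:
  I0: { [P → . ; P], [P → .], [Y → . P f], [Y → . f ; Y], [Y → . f], [Y → .], [Y' → . Y] }  — shift, 2 reduces
  I1: { [P → . ; P], [P → .], [P → ; . P] }  — shift, reduce
  I2: { [Y → P . f] }  — shift
  I3: { [Y' → Y .] }  — accept
  I4: { [Y → f . ; Y], [Y → f .] }  — shift, reduce
  I5: { [P → . ; P], [P → .], [Y → . P f], [Y → . f ; Y], [Y → . f], [Y → .], [Y → f ; . Y] }  — shift, 2 reduces
  I6: { [Y → f ; Y .] }  — reduce
  I7: { [Y → P f .] }  — reduce
  I8: { [P → ; P .] }  — reduce

I0 contains complete items [P → .], [Y → .] — reduce-reduce conflict.
I5 contains complete items [P → .], [Y → .] — reduce-reduce conflict.

Answer: Yes — I0: [P → .] vs [Y → .]; I5: [P → .] vs [Y → .]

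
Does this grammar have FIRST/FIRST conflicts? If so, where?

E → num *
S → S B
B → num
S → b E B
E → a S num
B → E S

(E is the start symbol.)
Yes. S → S B / S → b E B on { 'b' }; B → num / B → E S on { 'num' }

FIRST sets of the non-terminals at (or reachable through a nullable prefix from) the front of some alternative:
  FIRST(S) = { 'b' }
  FIRST(E) = { 'a', 'num' }

Productions for E:
  E → num *: FIRST = { 'num' }
  E → a S num: FIRST = { 'a' }
Productions for S:
  S → S B: FIRST = { 'b' }
  S → b E B: FIRST = { 'b' }
Productions for B:
  B → num: FIRST = { 'num' }
  B → E S: FIRST = { 'a', 'num' }

Conflict for S: S → S B and S → b E B
  Overlap: { 'b' }
Conflict for B: B → num and B → E S
  Overlap: { 'num' }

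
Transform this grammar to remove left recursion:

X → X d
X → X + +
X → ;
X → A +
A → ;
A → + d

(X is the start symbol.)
X is directly left-recursive. The standard transformation for
  A → A α₁ | ... | A α_m | β₁ | ... | β_n
is
  A  → β₁ A' | ... | β_n A'
  A' → α₁ A' | ... | α_m A' | ε

X → ; becomes X → ; X'
X → A + becomes X → A + X'
X → X d becomes X' → d X'
X → X + + becomes X' → + + X'
Add X' → ε

Productions for other non-terminals are unchanged:
  A → ;
  A → + d

Resulting grammar:
X → ; X'
X → A + X'
X' → d X'
X' → + + X'
X' → ε
A → ;
A → + d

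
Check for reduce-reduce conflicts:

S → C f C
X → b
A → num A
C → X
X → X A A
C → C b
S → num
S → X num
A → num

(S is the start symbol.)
A reduce-reduce conflict occurs when an LR(0) state has two complete items [A → α .] and [B → β .] — both call for a reduction, and with no lookahead the parser cannot choose between them.

Augment with S' → S and build the canonical LR(0) collection (I0 = CLOSURE({[S' → . S]}), then GOTO on every symbol after a dot until no new states appear). It has 15 states:
  I0: { [C → . C b], [C → . X], [S → . C f C], [S → . X num], [S → . num], [S' → . S], [X → . X A A], [X → . b] }  — shift
  I1: { [C → C . b], [S → C . f C] }  — shift
  I2: { [S' → S .] }  — accept
  I3: { [A → . num A], [A → . num], [C → X .], [S → X . num], [X → X . A A] }  — shift, reduce
  I4: { [X → b .] }  — reduce
  I5: { [S → num .] }  — reduce
  I6: { [A → . num A], [A → . num], [X → X A . A] }  — shift
  I7: { [A → . num A], [A → . num], [A → num . A], [A → num .], [S → X num .] }  — shift, 2 reduces
  I8: { [A → num A .] }  — reduce
  I9: { [A → . num A], [A → . num], [A → num . A], [A → num .] }  — shift, reduce
  I10: { [X → X A A .] }  — reduce
  I11: { [C → C b .] }  — reduce
  I12: { [C → . C b], [C → . X], [S → C f . C], [X → . X A A], [X → . b] }  — shift
  I13: { [C → C . b], [S → C f C .] }  — shift, reduce
  I14: { [A → . num A], [A → . num], [C → X .], [X → X . A A] }  — shift, reduce

I7 contains complete items [A → num .], [S → X num .] — reduce-reduce conflict.

Answer: Yes — I7: [A → num .] vs [S → X num .]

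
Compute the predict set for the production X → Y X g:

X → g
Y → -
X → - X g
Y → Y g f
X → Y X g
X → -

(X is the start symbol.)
PREDICT(X → Y X g) = (FIRST(RHS) \ {ε}) ∪ (FOLLOW(X) if ε ∈ FIRST(RHS), i.e. RHS ⇒* ε)
FIRST(Y) = { '-' }
FIRST(Y X g) = { '-' }
ε ∉ FIRST(Y X g), so FOLLOW(X) is not added.
PREDICT(X → Y X g) = { '-' }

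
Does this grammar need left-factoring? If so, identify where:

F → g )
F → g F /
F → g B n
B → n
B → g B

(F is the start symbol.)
Yes, F has productions with common prefix 'g'

Left-factoring is needed when two productions for the same non-terminal
share a common prefix on the right-hand side.

Productions for F:
  F → g )
  F → g F /
  F → g B n
Productions for B:
  B → n
  B → g B

Found common prefix 'g' in productions for F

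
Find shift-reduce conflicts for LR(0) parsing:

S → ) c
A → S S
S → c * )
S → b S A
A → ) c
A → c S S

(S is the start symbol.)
No shift-reduce conflicts

A shift-reduce conflict occurs when an LR(0) state has both:
  - a complete (reduce) item [A → α .] (dot at the end), and
  - a shift item [B → β . c γ] (dot before a terminal).

Augment with S' → S and build the canonical LR(0) collection (I0 = CLOSURE({[S' → . S]}), then GOTO on every symbol after a dot until no new states appear). It has 17 states:
  I0: { [S → . ) c], [S → . b S A], [S → . c * )], [S' → . S] }  — shift
  I1: { [S → ) . c] }  — shift
  I2: { [S' → S .] }  — accept
  I3: { [S → . ) c], [S → . b S A], [S → . c * )], [S → b . S A] }  — shift
  I4: { [S → c . * )] }  — shift
  I5: { [S → c * . )] }  — shift
  I6: { [S → c * ) .] }  — reduce
  I7: { [A → . ) c], [A → . S S], [A → . c S S], [S → . ) c], [S → . b S A], [S → . c * )], [S → b S . A] }  — shift
  I8: { [A → ) . c], [S → ) . c] }  — shift
  I9: { [S → b S A .] }  — reduce
  I10: { [A → S . S], [S → . ) c], [S → . b S A], [S → . c * )] }  — shift
  I11: { [A → c . S S], [S → . ) c], [S → . b S A], [S → . c * )], [S → c . * )] }  — shift
  I12: { [A → c S . S], [S → . ) c], [S → . b S A], [S → . c * )] }  — shift
  I13: { [A → c S S .] }  — reduce
  I14: { [A → S S .] }  — reduce
  I15: { [A → ) c .], [S → ) c .] }  — 2 reduces
  I16: { [S → ) c .] }  — reduce

No state contains both a complete item and a shift item.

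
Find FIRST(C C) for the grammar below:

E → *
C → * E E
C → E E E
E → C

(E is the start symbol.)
{ '*' }

FIRST sets of the non-terminals involved (from the grammar, by fixed-point iteration):
  FIRST(C) = { '*' }

To compute FIRST(C C), process the symbols left to right:
Symbol C is a non-terminal. Add FIRST(C) \ {ε} = { '*' }
C is not nullable (ε ∉ FIRST(C)), so stop here.
FIRST(C C) = { '*' }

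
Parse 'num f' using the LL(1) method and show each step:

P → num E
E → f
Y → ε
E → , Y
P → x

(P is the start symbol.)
Stack is shown with the top on the left.

Stack    Input    Action
------------------------
P $      num f $  output P → num E
num E $  num f $  match 'num'
E $      f $      output E → f
f $      f $      match 'f'
$        $        accept

The string is accepted.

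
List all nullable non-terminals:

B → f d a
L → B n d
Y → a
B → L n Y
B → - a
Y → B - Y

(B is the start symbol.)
A non-terminal is nullable if it can derive ε (the empty string): either it has an ε-production, or it has a production whose right-hand side consists entirely of nullable non-terminals.

There are no ε-productions, so no non-terminal can derive ε.
No non-terminals are nullable.

Answer: None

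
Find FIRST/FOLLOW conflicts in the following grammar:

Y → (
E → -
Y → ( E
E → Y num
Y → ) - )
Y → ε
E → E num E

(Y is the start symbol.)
Nullable non-terminals: Y.

Y: nullable alternative(s) Y → ε; FOLLOW(Y) = { $, 'num' }
  Y → (: FIRST \ {ε} = { '(' } — disjoint from FOLLOW(Y)
  Y → ( E: FIRST \ {ε} = { '(' } — disjoint from FOLLOW(Y)
  Y → ) - ): FIRST \ {ε} = { ')' } — disjoint from FOLLOW(Y)
  Y → ε: FIRST \ {ε} = { } — this is the only nullable alternative, skip

E has no nullable alternative, so no FIRST/FOLLOW check is needed there.

No FIRST/FOLLOW conflicts found.

Answer: No FIRST/FOLLOW conflicts.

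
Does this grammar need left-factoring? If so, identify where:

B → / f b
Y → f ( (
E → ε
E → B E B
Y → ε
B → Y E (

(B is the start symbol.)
No, left-factoring is not needed

Left-factoring is needed when two productions for the same non-terminal
share a common prefix on the right-hand side.

Productions for B:
  B → / f b
  B → Y E (
Productions for Y:
  Y → f ( (
  Y → ε
Productions for E:
  E → ε
  E → B E B

No common prefixes found.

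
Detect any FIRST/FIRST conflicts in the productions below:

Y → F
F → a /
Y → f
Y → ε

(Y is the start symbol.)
A FIRST/FIRST conflict occurs when two productions N → α and N → β for the same non-terminal have FIRST(α) ∩ FIRST(β) ≠ ∅ (with ε ∈ FIRST of a nullable right-hand side, so two nullable alternatives also conflict).

FIRST sets of the non-terminals at (or reachable through a nullable prefix from) the front of some alternative:
  FIRST(F) = { 'a' }

Productions for Y:
  Y → F: FIRST = { 'a' }
  Y → f: FIRST = { 'f' }
  Y → ε: FIRST = { ε }
F has only one production, so no FIRST/FIRST conflict is possible there.

All alternatives of each non-terminal have pairwise disjoint FIRST sets.

Answer: No FIRST/FIRST conflicts.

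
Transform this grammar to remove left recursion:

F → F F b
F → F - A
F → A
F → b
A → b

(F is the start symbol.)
F → A F'
F → b F'
F' → F b F'
F' → - A F'
F' → ε
A → b

F is directly left-recursive. The standard transformation for
  A → A α₁ | ... | A α_m | β₁ | ... | β_n
is
  A  → β₁ A' | ... | β_n A'
  A' → α₁ A' | ... | α_m A' | ε

F → A becomes F → A F'
F → b becomes F → b F'
F → F F b becomes F' → F b F'
F → F - A becomes F' → - A F'
Add F' → ε

Productions for other non-terminals are unchanged:
  A → b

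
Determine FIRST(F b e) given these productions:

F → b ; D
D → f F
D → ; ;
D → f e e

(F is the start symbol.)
FIRST sets of the non-terminals involved (from the grammar, by fixed-point iteration):
  FIRST(F) = { 'b' }

To compute FIRST(F b e), process the symbols left to right:
Symbol F is a non-terminal. Add FIRST(F) \ {ε} = { 'b' }
F is not nullable (ε ∉ FIRST(F)), so stop here.
FIRST(F b e) = { 'b' }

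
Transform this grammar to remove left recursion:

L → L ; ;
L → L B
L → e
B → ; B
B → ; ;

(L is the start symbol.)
L → e L'
L' → ; ; L'
L' → B L'
L' → ε
B → ; B
B → ; ;

L is directly left-recursive. The standard transformation for
  A → A α₁ | ... | A α_m | β₁ | ... | β_n
is
  A  → β₁ A' | ... | β_n A'
  A' → α₁ A' | ... | α_m A' | ε

L → e becomes L → e L'
L → L ; ; becomes L' → ; ; L'
L → L B becomes L' → B L'
Add L' → ε

Productions for other non-terminals are unchanged:
  B → ; B
  B → ; ;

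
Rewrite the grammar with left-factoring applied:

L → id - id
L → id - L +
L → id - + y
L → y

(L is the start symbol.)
L → id - L'
L' → id
L' → L +
L' → + y
L → y

Left-factoring transforms A → αβ₁ | αβ₂ into A → αA' and A' → β₁ | β₂
(α is the longest common prefix among the alternatives). Repeat until
no nonterminal has two alternatives with a common prefix.

Round 1: L has alternatives sharing prefix 'id -'. Introduce L': L → id - L'
  Add: L' → id
  Add: L' → L +
  Add: L' → + y

No remaining common prefixes — done.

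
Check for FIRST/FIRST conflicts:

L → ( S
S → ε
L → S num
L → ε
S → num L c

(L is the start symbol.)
No FIRST/FIRST conflicts.

A FIRST/FIRST conflict occurs when two productions N → α and N → β for the same non-terminal have FIRST(α) ∩ FIRST(β) ≠ ∅ (with ε ∈ FIRST of a nullable right-hand side, so two nullable alternatives also conflict).

FIRST sets of the non-terminals at (or reachable through a nullable prefix from) the front of some alternative:
  FIRST(S) = { 'num', ε }

Productions for L:
  L → ( S: FIRST = { '(' }
  L → S num: FIRST = { 'num' }
  L → ε: FIRST = { ε }
Productions for S:
  S → ε: FIRST = { ε }
  S → num L c: FIRST = { 'num' }

All alternatives of each non-terminal have pairwise disjoint FIRST sets.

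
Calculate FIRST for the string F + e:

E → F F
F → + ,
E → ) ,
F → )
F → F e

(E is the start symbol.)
FIRST sets of the non-terminals involved (from the grammar, by fixed-point iteration):
  FIRST(F) = { ')', '+' }

To compute FIRST(F + e), process the symbols left to right:
Symbol F is a non-terminal. Add FIRST(F) \ {ε} = { ')', '+' }
F is not nullable (ε ∉ FIRST(F)), so stop here.
FIRST(F + e) = { ')', '+' }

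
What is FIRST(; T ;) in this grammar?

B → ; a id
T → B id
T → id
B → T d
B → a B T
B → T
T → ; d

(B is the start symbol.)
{ ';' }

To compute FIRST(; T ;), process the symbols left to right:
Symbol ; is a terminal. Add ';' and stop.
FIRST(; T ;) = { ';' }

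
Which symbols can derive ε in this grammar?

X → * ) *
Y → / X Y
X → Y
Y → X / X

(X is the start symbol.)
A non-terminal is nullable if it can derive ε (the empty string): either it has an ε-production, or it has a production whose right-hand side consists entirely of nullable non-terminals.

There are no ε-productions, so no non-terminal can derive ε.
No non-terminals are nullable.

Answer: None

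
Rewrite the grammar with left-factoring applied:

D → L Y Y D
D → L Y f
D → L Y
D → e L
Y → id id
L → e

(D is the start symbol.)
Left-factoring transforms A → αβ₁ | αβ₂ into A → αA' and A' → β₁ | β₂
(α is the longest common prefix among the alternatives). Repeat until
no nonterminal has two alternatives with a common prefix.

Round 1: D has alternatives sharing prefix 'L Y'. Introduce D': D → L Y D'
  Add: D' → Y D
  Add: D' → f
  Add: D' → ε

No remaining common prefixes — done.

Resulting grammar:
D → L Y D'
D' → Y D
D' → f
D' → ε
D → e L
Y → id id
L → e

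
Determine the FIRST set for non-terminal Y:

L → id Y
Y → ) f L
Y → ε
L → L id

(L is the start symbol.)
{ ')', ε }

From Y → ) f L:
  - ')' is a terminal: add ')' and stop
From Y → ε:
  - ε-production, so ε ∈ FIRST(Y)

Collecting: FIRST(Y) = { ')', ε }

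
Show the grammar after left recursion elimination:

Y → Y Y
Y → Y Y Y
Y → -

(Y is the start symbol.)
Y → - Y'
Y' → Y Y'
Y' → Y Y Y'
Y' → ε

Y is directly left-recursive. The standard transformation for
  A → A α₁ | ... | A α_m | β₁ | ... | β_n
is
  A  → β₁ A' | ... | β_n A'
  A' → α₁ A' | ... | α_m A' | ε

Y → - becomes Y → - Y'
Y → Y Y becomes Y' → Y Y'
Y → Y Y Y becomes Y' → Y Y Y'
Add Y' → ε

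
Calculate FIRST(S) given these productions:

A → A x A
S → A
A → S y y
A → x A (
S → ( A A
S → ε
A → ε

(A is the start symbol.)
{ '(', 'x', 'y', ε }

To compute FIRST(S), examine every production with S on the left-hand side, reading each right-hand side left to right until a non-nullable symbol is reached.

FIRST sets of the other non-terminals involved (by the same procedure, iterated to a fixed point):
  FIRST(A) = { '(', 'x', 'y', ε }

From S → A:
  - A is a non-terminal: add FIRST(A) \ {ε} = { '(', 'x', 'y' }
    A is nullable and nothing follows, so the whole right-hand side can vanish: ε ∈ FIRST(S)
From S → ( A A:
  - '(' is a terminal: add '(' and stop
From S → ε:
  - ε-production, so ε ∈ FIRST(S)

Collecting: FIRST(S) = { '(', 'x', 'y', ε }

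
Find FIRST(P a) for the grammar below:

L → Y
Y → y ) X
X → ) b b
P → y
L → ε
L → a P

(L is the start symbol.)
{ 'y' }

FIRST sets of the non-terminals involved (from the grammar, by fixed-point iteration):
  FIRST(P) = { 'y' }

To compute FIRST(P a), process the symbols left to right:
Symbol P is a non-terminal. Add FIRST(P) \ {ε} = { 'y' }
P is not nullable (ε ∉ FIRST(P)), so stop here.
FIRST(P a) = { 'y' }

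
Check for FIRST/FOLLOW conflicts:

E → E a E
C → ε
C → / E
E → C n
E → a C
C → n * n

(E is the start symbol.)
Yes. C → n '*' n with FOLLOW(C) on { 'n' }

Nullable non-terminals: C.

C: nullable alternative(s) C → ε; FOLLOW(C) = { $, 'a', 'n' }
  C → ε: FIRST \ {ε} = { } — this is the only nullable alternative, skip
  C → / E: FIRST \ {ε} = { '/' } — disjoint from FOLLOW(C)
  C → n * n: FIRST \ {ε} = { 'n' } — overlaps FOLLOW(C) on { 'n' }: CONFLICT

E has no nullable alternative, so no FIRST/FOLLOW check is needed there.

So the grammar has 1 FIRST/FOLLOW conflict (marked CONFLICT above).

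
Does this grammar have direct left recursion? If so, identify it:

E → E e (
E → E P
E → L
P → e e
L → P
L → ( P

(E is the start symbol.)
Direct left recursion occurs when N → N α for some non-terminal N (the right-hand side begins with the left-hand side itself).

E → E e (: LEFT RECURSIVE (starts with E)
E → E P: LEFT RECURSIVE (starts with E)
E → L: starts with L
P → e e: starts with e
L → P: starts with P
L → ( P: starts with '('

The grammar has direct left recursion on: E.

Answer: Yes, E is left-recursive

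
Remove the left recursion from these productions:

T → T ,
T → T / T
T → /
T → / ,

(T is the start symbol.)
T → / T'
T → / , T'
T' → , T'
T' → / T T'
T' → ε

T is directly left-recursive. The standard transformation for
  A → A α₁ | ... | A α_m | β₁ | ... | β_n
is
  A  → β₁ A' | ... | β_n A'
  A' → α₁ A' | ... | α_m A' | ε

T → / becomes T → / T'
T → / , becomes T → / , T'
T → T , becomes T' → , T'
T → T / T becomes T' → / T T'
Add T' → ε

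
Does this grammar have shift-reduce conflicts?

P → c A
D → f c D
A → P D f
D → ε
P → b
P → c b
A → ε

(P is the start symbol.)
Yes — I3: [A → .] vs [P → . b]; I5: [D → .] vs [D → . f c D]; I9: [D → .] vs [D → . f c D]

A shift-reduce conflict occurs when an LR(0) state has both:
  - a complete (reduce) item [A → α .] (dot at the end), and
  - a shift item [B → β . c γ] (dot before a terminal).

Augment with P' → P and build the canonical LR(0) collection (I0 = CLOSURE({[P' → . P]}), then GOTO on every symbol after a dot until no new states appear). It has 12 states:
  I0: { [P → . b], [P → . c A], [P → . c b], [P' → . P] }  — shift
  I1: { [P' → P .] }  — accept
  I2: { [P → b .] }  — reduce
  I3: { [A → . P D f], [A → .], [P → . b], [P → . c A], [P → . c b], [P → c . A], [P → c . b] }  — shift, reduce
  I4: { [P → c A .] }  — reduce
  I5: { [A → P . D f], [D → . f c D], [D → .] }  — shift, reduce
  I6: { [P → b .], [P → c b .] }  — 2 reduces
  I7: { [A → P D . f] }  — shift
  I8: { [D → f . c D] }  — shift
  I9: { [D → . f c D], [D → .], [D → f c . D] }  — shift, reduce
  I10: { [D → f c D .] }  — reduce
  I11: { [A → P D f .] }  — reduce

I3 contains reduce item [A → .] and shift items [P → . b], [P → . c A], [P → . c b], [P → c . b] — shift-reduce conflict.
I5 contains reduce item [D → .] and shift item [D → . f c D] — shift-reduce conflict.
I9 contains reduce item [D → .] and shift item [D → . f c D] — shift-reduce conflict.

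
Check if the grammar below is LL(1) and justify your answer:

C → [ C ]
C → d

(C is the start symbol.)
A grammar is LL(1) if for each non-terminal N with multiple productions, the predict sets of those productions are pairwise disjoint, where PREDICT(N → α) = (FIRST(α) \ {ε}) ∪ (FOLLOW(N) if α ⇒* ε).

For C:
  PREDICT(C → '[' C ']') = { '[' }
  PREDICT(C → d) = { 'd' }

All predict sets are disjoint. The grammar IS LL(1).

Answer: Yes, the grammar is LL(1).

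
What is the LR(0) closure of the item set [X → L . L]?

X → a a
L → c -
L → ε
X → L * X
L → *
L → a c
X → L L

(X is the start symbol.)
{ [L → . *], [L → . a c], [L → . c -], [L → .], [X → L . L] }

Start with: [X → L . L]
  [X → L . L] has the dot before L: add [L → . c -], [L → .], [L → . *], [L → . a c]
No further items can be added.

CLOSURE = { [L → . *], [L → . a c], [L → . c -], [L → .], [X → L . L] }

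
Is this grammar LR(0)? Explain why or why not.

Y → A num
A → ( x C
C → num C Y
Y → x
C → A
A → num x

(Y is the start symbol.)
Yes, the grammar is LR(0)

Augment with Y' → Y and build the canonical LR(0) collection (I0 = CLOSURE({[Y' → . Y]}), then GOTO on every symbol after a dot until no new states appear). It has 14 states:
  I0: { [A → . ( x C], [A → . num x], [Y → . A num], [Y → . x], [Y' → . Y] }  — shift
  I1: { [A → ( . x C] }  — shift
  I2: { [Y → A . num] }  — shift
  I3: { [Y' → Y .] }  — accept
  I4: { [A → num . x] }  — shift
  I5: { [Y → x .] }  — reduce
  I6: { [A → num x .] }  — reduce
  I7: { [Y → A num .] }  — reduce
  I8: { [A → ( x . C], [A → . ( x C], [A → . num x], [C → . A], [C → . num C Y] }  — shift
  I9: { [C → A .] }  — reduce
  I10: { [A → ( x C .] }  — reduce
  I11: { [A → . ( x C], [A → . num x], [A → num . x], [C → . A], [C → . num C Y], [C → num . C Y] }  — shift
  I12: { [A → . ( x C], [A → . num x], [C → num C . Y], [Y → . A num], [Y → . x] }  — shift
  I13: { [C → num C Y .] }  — reduce

Every state is either a pure shift/goto state or contains exactly one complete item and nothing to shift — no conflicts. The grammar is LR(0).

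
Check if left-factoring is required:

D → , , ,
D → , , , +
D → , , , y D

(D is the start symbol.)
Left-factoring is needed when two productions for the same non-terminal
share a common prefix on the right-hand side.

Productions for D:
  D → , , ,
  D → , , , +
  D → , , , y D

Found common prefix ', , ,' in productions for D

Answer: Yes, D has productions with common prefix ', , ,'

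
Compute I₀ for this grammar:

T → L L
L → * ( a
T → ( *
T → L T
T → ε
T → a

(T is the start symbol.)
First, augment the grammar with T' → T
I₀ = CLOSURE({ [T' → . T] }):
  [T' → . T] has the dot before T: add [T → . L L], [T → . ( *], [T → . L T], [T → .], [T → . a]
  [T → . L L] has the dot before L: add [L → . * ( a]
No further items can be added.

I₀ = { [L → . * ( a], [T → . ( *], [T → . L L], [T → . L T], [T → . a], [T → .], [T' → . T] }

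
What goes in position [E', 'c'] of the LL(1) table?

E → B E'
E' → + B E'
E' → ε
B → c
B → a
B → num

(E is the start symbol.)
Empty (error entry)

To find M[E', 'c'], we find productions for E' where 'c' is in the predict set (PREDICT(N → α) = (FIRST(α) \ {ε}) ∪ (FOLLOW(N) if α ⇒* ε)).

Relevant sets:
  FOLLOW(E') = { $ }

E' → + B E': PREDICT = { '+' }
E' → ε: PREDICT = { $ }

M[E', 'c'] is empty (no production applies)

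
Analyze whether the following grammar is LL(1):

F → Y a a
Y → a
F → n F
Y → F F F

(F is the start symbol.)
A grammar is LL(1) if for each non-terminal N with multiple productions, the predict sets of those productions are pairwise disjoint, where PREDICT(N → α) = (FIRST(α) \ {ε}) ∪ (FOLLOW(N) if α ⇒* ε).

Relevant sets:
  FIRST(Y) = { 'a', 'n' }
  FIRST(F) = { 'a', 'n' }

For F:
  PREDICT(F → Y a a) = { 'a', 'n' }
  PREDICT(F → n F) = { 'n' }
For Y:
  PREDICT(Y → a) = { 'a' }
  PREDICT(Y → F F F) = { 'a', 'n' }

Conflict found: Predict set conflict for F: { 'n' }
The grammar is NOT LL(1).

Answer: No. Predict set conflict for F: { 'n' }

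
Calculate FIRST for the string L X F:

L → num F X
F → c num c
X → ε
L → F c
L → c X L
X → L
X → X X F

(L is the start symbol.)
FIRST sets of the non-terminals involved (from the grammar, by fixed-point iteration):
  FIRST(L) = { 'c', 'num' }

To compute FIRST(L X F), process the symbols left to right:
Symbol L is a non-terminal. Add FIRST(L) \ {ε} = { 'c', 'num' }
L is not nullable (ε ∉ FIRST(L)), so stop here.
FIRST(L X F) = { 'c', 'num' }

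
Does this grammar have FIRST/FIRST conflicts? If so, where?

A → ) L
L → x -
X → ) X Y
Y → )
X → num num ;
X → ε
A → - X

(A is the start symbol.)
A FIRST/FIRST conflict occurs when two productions N → α and N → β for the same non-terminal have FIRST(α) ∩ FIRST(β) ≠ ∅ (with ε ∈ FIRST of a nullable right-hand side, so two nullable alternatives also conflict).

Productions for A:
  A → ) L: FIRST = { ')' }
  A → - X: FIRST = { '-' }
Productions for X:
  X → ) X Y: FIRST = { ')' }
  X → num num ;: FIRST = { 'num' }
  X → ε: FIRST = { ε }
L, Y have only one production, so no FIRST/FIRST conflict is possible there.

All alternatives of each non-terminal have pairwise disjoint FIRST sets.

Answer: No FIRST/FIRST conflicts.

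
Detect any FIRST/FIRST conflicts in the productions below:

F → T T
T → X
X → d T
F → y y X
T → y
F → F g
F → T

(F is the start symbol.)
Yes. F → T T / F → y y X on { 'y' }; F → T T / F → F g on { 'd', 'y' }; F → T T / F → T on { 'd', 'y' }; F → y y X / F → F g on { 'y' }; F → y y X / F → T on { 'y' }; F → F g / F → T on { 'd', 'y' }

A FIRST/FIRST conflict occurs when two productions N → α and N → β for the same non-terminal have FIRST(α) ∩ FIRST(β) ≠ ∅ (with ε ∈ FIRST of a nullable right-hand side, so two nullable alternatives also conflict).

FIRST sets of the non-terminals at (or reachable through a nullable prefix from) the front of some alternative:
  FIRST(T) = { 'd', 'y' }
  FIRST(F) = { 'd', 'y' }
  FIRST(X) = { 'd' }

Productions for F:
  F → T T: FIRST = { 'd', 'y' }
  F → y y X: FIRST = { 'y' }
  F → F g: FIRST = { 'd', 'y' }
  F → T: FIRST = { 'd', 'y' }
Productions for T:
  T → X: FIRST = { 'd' }
  T → y: FIRST = { 'y' }
X has only one production, so no FIRST/FIRST conflict is possible there.

Conflict for F: F → T T and F → y y X
  Overlap: { 'y' }
Conflict for F: F → T T and F → F g
  Overlap: { 'd', 'y' }
Conflict for F: F → T T and F → T
  Overlap: { 'd', 'y' }
Conflict for F: F → y y X and F → F g
  Overlap: { 'y' }
Conflict for F: F → y y X and F → T
  Overlap: { 'y' }
Conflict for F: F → F g and F → T
  Overlap: { 'd', 'y' }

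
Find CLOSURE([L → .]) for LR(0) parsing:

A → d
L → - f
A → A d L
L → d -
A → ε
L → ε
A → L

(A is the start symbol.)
Start with: [L → .]
The dot is at the end, so nothing is added.

CLOSURE = { [L → .] }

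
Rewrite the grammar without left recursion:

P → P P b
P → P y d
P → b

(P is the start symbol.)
P → b P'
P' → P b P'
P' → y d P'
P' → ε

P is directly left-recursive. The standard transformation for
  A → A α₁ | ... | A α_m | β₁ | ... | β_n
is
  A  → β₁ A' | ... | β_n A'
  A' → α₁ A' | ... | α_m A' | ε

P → b becomes P → b P'
P → P P b becomes P' → P b P'
P → P y d becomes P' → y d P'
Add P' → ε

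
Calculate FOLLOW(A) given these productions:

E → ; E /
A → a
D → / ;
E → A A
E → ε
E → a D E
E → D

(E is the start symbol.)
{ $, '/', 'a' }

To compute FOLLOW(A), find every occurrence of A on a right-hand side N → α A β: add FIRST(β) \ {ε}, and if β is empty or nullable also add FOLLOW(N). Iterate to a fixed point.

In E → A A: A is followed by A, add FIRST(A) \ {ε} = { 'a' }
In E → A A: A is at the end, add FOLLOW(E)

The FOLLOW sets referred to above (computed the same way, to a fixed point):
  FOLLOW(E) = { $, '/' }

Taking the union: FOLLOW(A) = { $, '/', 'a' }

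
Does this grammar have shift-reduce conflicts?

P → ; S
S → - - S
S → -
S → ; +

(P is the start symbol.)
A shift-reduce conflict occurs when an LR(0) state has both:
  - a complete (reduce) item [A → α .] (dot at the end), and
  - a shift item [B → β . c γ] (dot before a terminal).

Augment with P' → P and build the canonical LR(0) collection (I0 = CLOSURE({[P' → . P]}), then GOTO on every symbol after a dot until no new states appear). It has 9 states:
  I0: { [P → . ; S], [P' → . P] }  — shift
  I1: { [P → ; . S], [S → . - - S], [S → . -], [S → . ; +] }  — shift
  I2: { [P' → P .] }  — accept
  I3: { [S → - . - S], [S → - .] }  — shift, reduce
  I4: { [S → ; . +] }  — shift
  I5: { [P → ; S .] }  — reduce
  I6: { [S → ; + .] }  — reduce
  I7: { [S → - - . S], [S → . - - S], [S → . -], [S → . ; +] }  — shift
  I8: { [S → - - S .] }  — reduce

I3 contains reduce item [S → - .] and shift item [S → - . - S] — shift-reduce conflict.

Answer: Yes — I3: [S → - .] vs [S → - . - S]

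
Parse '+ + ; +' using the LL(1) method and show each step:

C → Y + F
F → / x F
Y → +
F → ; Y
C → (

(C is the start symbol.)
LL(1) parsing maintains a stack (initially the start symbol over $) and the input. At each step: if the stack top is a terminal, match it against the current input token; if it is a non-terminal N, replace it with the RHS of M[N, lookahead] (the unique production whose predict set contains the lookahead).

Stack is shown with the top on the left.

Stack    Input      Action
--------------------------
C $      + + ; + $  output C → Y + F
Y + F $  + + ; + $  output Y → +
+ + F $  + + ; + $  match '+'
+ F $    + ; + $    match '+'
F $      ; + $      output F → ; Y
; Y $    ; + $      match ';'
Y $      + $        output Y → +
+ $      + $        match '+'
$        $          accept

The string is accepted.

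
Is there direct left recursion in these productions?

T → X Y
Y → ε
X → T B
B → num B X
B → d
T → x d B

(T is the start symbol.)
Direct left recursion occurs when N → N α for some non-terminal N (the right-hand side begins with the left-hand side itself).

T → X Y: starts with X
Y → ε: starts with ε
X → T B: starts with T
B → num B X: starts with num
B → d: starts with d
T → x d B: starts with x

No direct left recursion found.

Answer: No direct left recursion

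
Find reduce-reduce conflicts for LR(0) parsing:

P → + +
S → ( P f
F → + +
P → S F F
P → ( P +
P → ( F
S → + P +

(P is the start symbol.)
Yes — I17: [F → + + .] vs [P → + + .]

A reduce-reduce conflict occurs when an LR(0) state has two complete items [A → α .] and [B → β .] — both call for a reduction, and with no lookahead the parser cannot choose between them.

Augment with P' → P and build the canonical LR(0) collection (I0 = CLOSURE({[P' → . P]}), then GOTO on every symbol after a dot until no new states appear). It has 18 states:
  I0: { [P → . ( F], [P → . ( P +], [P → . + +], [P → . S F F], [P' → . P], [S → . ( P f], [S → . + P +] }  — shift
  I1: { [F → . + +], [P → ( . F], [P → ( . P +], [P → . ( F], [P → . ( P +], [P → . + +], [P → . S F F], [S → ( . P f], [S → . ( P f], [S → . + P +] }  — shift
  I2: { [P → + . +], [P → . ( F], [P → . ( P +], [P → . + +], [P → . S F F], [S → + . P +], [S → . ( P f], [S → . + P +] }  — shift
  I3: { [P' → P .] }  — accept
  I4: { [F → . + +], [P → S . F F] }  — shift
  I5: { [F → + . +] }  — shift
  I6: { [F → . + +], [P → S F . F] }  — shift
  I7: { [P → S F F .] }  — reduce
  I8: { [F → + + .] }  — reduce
  I9: { [P → + + .], [P → + . +], [P → . ( F], [P → . ( P +], [P → . + +], [P → . S F F], [S → + . P +], [S → . ( P f], [S → . + P +] }  — shift, reduce
  I10: { [S → + P . +] }  — shift
  I11: { [S → + P + .] }  — reduce
  I12: { [F → + . +], [P → + . +], [P → . ( F], [P → . ( P +], [P → . + +], [P → . S F F], [S → + . P +], [S → . ( P f], [S → . + P +] }  — shift
  I13: { [P → ( F .] }  — reduce
  I14: { [P → ( P . +], [S → ( P . f] }  — shift
  I15: { [P → ( P + .] }  — reduce
  I16: { [S → ( P f .] }  — reduce
  I17: { [F → + + .], [P → + + .], [P → + . +], [P → . ( F], [P → . ( P +], [P → . + +], [P → . S F F], [S → + . P +], [S → . ( P f], [S → . + P +] }  — shift, 2 reduces

I17 contains complete items [F → + + .], [P → + + .] — reduce-reduce conflict.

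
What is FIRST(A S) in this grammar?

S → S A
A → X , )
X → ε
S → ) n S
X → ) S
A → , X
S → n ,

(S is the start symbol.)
FIRST sets of the non-terminals involved (from the grammar, by fixed-point iteration):
  FIRST(A) = { ')', ',' }

To compute FIRST(A S), process the symbols left to right:
Symbol A is a non-terminal. Add FIRST(A) \ {ε} = { ')', ',' }
A is not nullable (ε ∉ FIRST(A)), so stop here.
FIRST(A S) = { ')', ',' }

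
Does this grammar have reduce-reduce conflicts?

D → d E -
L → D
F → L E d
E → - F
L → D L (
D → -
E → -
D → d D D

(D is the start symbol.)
A reduce-reduce conflict occurs when an LR(0) state has two complete items [A → α .] and [B → β .] — both call for a reduction, and with no lookahead the parser cannot choose between them.

Augment with D' → D and build the canonical LR(0) collection (I0 = CLOSURE({[D' → . D]}), then GOTO on every symbol after a dot until no new states appear). It has 17 states:
  I0: { [D → . -], [D → . d D D], [D → . d E -], [D' → . D] }  — shift
  I1: { [D → - .] }  — reduce
  I2: { [D' → D .] }  — accept
  I3: { [D → . -], [D → . d D D], [D → . d E -], [D → d . D D], [D → d . E -], [E → . - F], [E → . -] }  — shift
  I4: { [D → - .], [D → . -], [D → . d D D], [D → . d E -], [E → - . F], [E → - .], [F → . L E d], [L → . D L (], [L → . D] }  — shift, 2 reduces
  I5: { [D → . -], [D → . d D D], [D → . d E -], [D → d D . D] }  — shift
  I6: { [D → d E . -] }  — shift
  I7: { [D → d E - .] }  — reduce
  I8: { [D → d D D .] }  — reduce
  I9: { [D → . -], [D → . d D D], [D → . d E -], [L → . D L (], [L → . D], [L → D . L (], [L → D .] }  — shift, reduce
  I10: { [E → - F .] }  — reduce
  I11: { [E → . - F], [E → . -], [F → L . E d] }  — shift
  I12: { [D → . -], [D → . d D D], [D → . d E -], [E → - . F], [E → - .], [F → . L E d], [L → . D L (], [L → . D] }  — shift, reduce
  I13: { [F → L E . d] }  — shift
  I14: { [F → L E d .] }  — reduce
  I15: { [L → D L . (] }  — shift
  I16: { [L → D L ( .] }  — reduce

I4 contains complete items [D → - .], [E → - .] — reduce-reduce conflict.

Answer: Yes — I4: [D → - .] vs [E → - .]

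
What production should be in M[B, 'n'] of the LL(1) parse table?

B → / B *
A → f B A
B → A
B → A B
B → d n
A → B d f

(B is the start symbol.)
To find M[B, 'n'], we find productions for B where 'n' is in the predict set (PREDICT(N → α) = (FIRST(α) \ {ε}) ∪ (FOLLOW(N) if α ⇒* ε)).

Relevant sets:
  FIRST(A) = { '/', 'd', 'f' }

B → / B *: PREDICT = { '/' }
B → A: PREDICT = { '/', 'd', 'f' }
B → A B: PREDICT = { '/', 'd', 'f' }
B → d n: PREDICT = { 'd' }

M[B, 'n'] is empty (no production applies)

Answer: Empty (error entry)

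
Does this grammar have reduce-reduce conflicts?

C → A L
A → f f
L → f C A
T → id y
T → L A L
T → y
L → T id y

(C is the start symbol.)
No reduce-reduce conflicts

Augment with C' → C and build the canonical LR(0) collection (I0 = CLOSURE({[C' → . C]}), then GOTO on every symbol after a dot until no new states appear). It has 17 states:
  I0: { [A → . f f], [C → . A L], [C' → . C] }  — shift
  I1: { [C → A . L], [L → . T id y], [L → . f C A], [T → . L A L], [T → . id y], [T → . y] }  — shift
  I2: { [C' → C .] }  — accept
  I3: { [A → f . f] }  — shift
  I4: { [A → f f .] }  — reduce
  I5: { [A → . f f], [C → A L .], [T → L . A L] }  — shift, reduce
  I6: { [L → T . id y] }  — shift
  I7: { [A → . f f], [C → . A L], [L → f . C A] }  — shift
  I8: { [T → id . y] }  — shift
  I9: { [T → y .] }  — reduce
  I10: { [T → id y .] }  — reduce
  I11: { [A → . f f], [L → f C . A] }  — shift
  I12: { [L → f C A .] }  — reduce
  I13: { [L → T id . y] }  — shift
  I14: { [L → T id y .] }  — reduce
  I15: { [L → . T id y], [L → . f C A], [T → . L A L], [T → . id y], [T → . y], [T → L A . L] }  — shift
  I16: { [A → . f f], [T → L . A L], [T → L A L .] }  — shift, reduce

No state contains more than one complete item.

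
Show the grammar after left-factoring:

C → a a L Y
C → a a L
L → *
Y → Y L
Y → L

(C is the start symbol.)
Left-factoring transforms A → αβ₁ | αβ₂ into A → αA' and A' → β₁ | β₂
(α is the longest common prefix among the alternatives). Repeat until
no nonterminal has two alternatives with a common prefix.

Round 1: C has alternatives sharing prefix 'a a L'. Introduce C': C → a a L C'
  Add: C' → Y
  Add: C' → ε

No remaining common prefixes — done.

Resulting grammar:
C → a a L C'
C' → Y
C' → ε
L → *
Y → Y L
Y → L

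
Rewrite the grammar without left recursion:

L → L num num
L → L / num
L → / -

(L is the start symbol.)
L is directly left-recursive. The standard transformation for
  A → A α₁ | ... | A α_m | β₁ | ... | β_n
is
  A  → β₁ A' | ... | β_n A'
  A' → α₁ A' | ... | α_m A' | ε

L → / - becomes L → / - L'
L → L num num becomes L' → num num L'
L → L / num becomes L' → / num L'
Add L' → ε

Resulting grammar:
L → / - L'
L' → num num L'
L' → / num L'
L' → ε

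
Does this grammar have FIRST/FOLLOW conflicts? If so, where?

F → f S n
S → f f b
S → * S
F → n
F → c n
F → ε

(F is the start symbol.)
Nullable non-terminals: F.

F: nullable alternative(s) F → ε; FOLLOW(F) = { $ }
  F → f S n: FIRST \ {ε} = { 'f' } — disjoint from FOLLOW(F)
  F → n: FIRST \ {ε} = { 'n' } — disjoint from FOLLOW(F)
  F → c n: FIRST \ {ε} = { 'c' } — disjoint from FOLLOW(F)
  F → ε: FIRST \ {ε} = { } — this is the only nullable alternative, skip

S has no nullable alternative, so no FIRST/FOLLOW check is needed there.

No FIRST/FOLLOW conflicts found.

Answer: No FIRST/FOLLOW conflicts.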